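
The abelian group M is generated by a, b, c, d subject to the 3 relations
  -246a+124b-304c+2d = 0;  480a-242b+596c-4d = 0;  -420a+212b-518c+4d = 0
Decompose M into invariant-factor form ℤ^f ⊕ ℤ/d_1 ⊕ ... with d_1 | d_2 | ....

rank_ℚ(R)=3; free=4−3=1
SNF(R) diag = [2, 6, 18] → torsion [2, 6, 18]

Answer: M ≅ ℤ^1 ⊕ ℤ/2 ⊕ ℤ/6 ⊕ ℤ/18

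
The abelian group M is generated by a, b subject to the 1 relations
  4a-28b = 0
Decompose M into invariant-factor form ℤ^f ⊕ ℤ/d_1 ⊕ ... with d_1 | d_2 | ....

rank_ℚ(R)=1; free=2−1=1
SNF(R) diag = [4] → torsion [4]

Answer: M ≅ ℤ^1 ⊕ ℤ/4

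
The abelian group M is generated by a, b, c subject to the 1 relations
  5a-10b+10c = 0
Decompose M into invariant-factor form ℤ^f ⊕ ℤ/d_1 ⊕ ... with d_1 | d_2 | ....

rank_ℚ(R)=1; free=3−1=2
SNF(R) diag = [5] → torsion [5]

Answer: M ≅ ℤ^2 ⊕ ℤ/5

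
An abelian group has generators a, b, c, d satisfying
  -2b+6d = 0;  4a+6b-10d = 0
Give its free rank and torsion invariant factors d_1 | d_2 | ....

Answer: M ≅ ℤ^2 ⊕ ℤ/2 ⊕ ℤ/4

Derivation:
rank_ℚ(R)=2; free=4−2=2
SNF(R) diag = [2, 4] → torsion [2, 4]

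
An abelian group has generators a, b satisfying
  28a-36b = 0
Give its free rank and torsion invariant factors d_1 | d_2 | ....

rank_ℚ(R)=1; free=2−1=1
SNF(R) diag = [4] → torsion [4]

Answer: M ≅ ℤ^1 ⊕ ℤ/4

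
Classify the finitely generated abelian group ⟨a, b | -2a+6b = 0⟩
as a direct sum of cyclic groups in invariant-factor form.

rank_ℚ(R)=1; free=2−1=1
SNF(R) diag = [2] → torsion [2]

Answer: M ≅ ℤ^1 ⊕ ℤ/2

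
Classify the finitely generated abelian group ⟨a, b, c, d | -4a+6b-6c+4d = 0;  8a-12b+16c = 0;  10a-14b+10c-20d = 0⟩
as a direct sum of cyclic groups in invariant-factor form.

Answer: M ≅ ℤ^1 ⊕ ℤ/2 ⊕ ℤ/2 ⊕ ℤ/4

Derivation:
rank_ℚ(R)=3; free=4−3=1
SNF(R) diag = [2, 2, 4] → torsion [2, 2, 4]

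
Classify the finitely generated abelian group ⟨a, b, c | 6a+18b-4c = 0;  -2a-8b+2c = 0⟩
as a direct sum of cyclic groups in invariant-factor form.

rank_ℚ(R)=2; free=3−2=1
SNF(R) diag = [2, 2] → torsion [2, 2]

Answer: M ≅ ℤ^1 ⊕ ℤ/2 ⊕ ℤ/2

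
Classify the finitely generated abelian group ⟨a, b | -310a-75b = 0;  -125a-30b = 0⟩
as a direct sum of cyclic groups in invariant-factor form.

Answer: M ≅ ℤ/5 ⊕ ℤ/15

Derivation:
rank_ℚ(R)=2; free=2−2=0
SNF(R) diag = [5, 15] → torsion [5, 15]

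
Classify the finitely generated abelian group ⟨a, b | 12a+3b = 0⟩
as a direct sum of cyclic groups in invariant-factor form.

rank_ℚ(R)=1; free=2−1=1
SNF(R) diag = [3] → torsion [3]

Answer: M ≅ ℤ^1 ⊕ ℤ/3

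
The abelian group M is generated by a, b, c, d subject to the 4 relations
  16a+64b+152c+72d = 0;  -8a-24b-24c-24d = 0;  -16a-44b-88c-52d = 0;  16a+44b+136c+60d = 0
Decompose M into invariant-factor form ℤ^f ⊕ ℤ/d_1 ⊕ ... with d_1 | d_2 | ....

rank_ℚ(R)=4; free=4−4=0
SNF(R) diag = [4, 8, 8, 24] → torsion [4, 8, 8, 24]

Answer: M ≅ ℤ/4 ⊕ ℤ/8 ⊕ ℤ/8 ⊕ ℤ/24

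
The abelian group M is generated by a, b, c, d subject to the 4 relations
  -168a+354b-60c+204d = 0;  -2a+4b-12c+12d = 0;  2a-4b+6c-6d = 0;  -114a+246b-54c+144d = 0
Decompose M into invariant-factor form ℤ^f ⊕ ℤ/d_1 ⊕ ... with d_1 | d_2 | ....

rank_ℚ(R)=4; free=4−4=0
SNF(R) diag = [2, 6, 18, 54] → torsion [2, 6, 18, 54]

Answer: M ≅ ℤ/2 ⊕ ℤ/6 ⊕ ℤ/18 ⊕ ℤ/54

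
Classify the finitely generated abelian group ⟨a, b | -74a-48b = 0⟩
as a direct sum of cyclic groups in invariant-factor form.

Answer: M ≅ ℤ^1 ⊕ ℤ/2

Derivation:
rank_ℚ(R)=1; free=2−1=1
SNF(R) diag = [2] → torsion [2]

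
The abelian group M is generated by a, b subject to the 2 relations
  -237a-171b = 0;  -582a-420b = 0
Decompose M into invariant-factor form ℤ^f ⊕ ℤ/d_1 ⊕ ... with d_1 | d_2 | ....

Answer: M ≅ ℤ/3 ⊕ ℤ/6

Derivation:
rank_ℚ(R)=2; free=2−2=0
SNF(R) diag = [3, 6] → torsion [3, 6]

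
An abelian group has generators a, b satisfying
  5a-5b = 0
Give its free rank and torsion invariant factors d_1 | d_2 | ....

rank_ℚ(R)=1; free=2−1=1
SNF(R) diag = [5] → torsion [5]

Answer: M ≅ ℤ^1 ⊕ ℤ/5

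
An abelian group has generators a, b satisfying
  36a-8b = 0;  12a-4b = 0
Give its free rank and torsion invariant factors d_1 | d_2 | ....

Answer: M ≅ ℤ/4 ⊕ ℤ/12

Derivation:
rank_ℚ(R)=2; free=2−2=0
SNF(R) diag = [4, 12] → torsion [4, 12]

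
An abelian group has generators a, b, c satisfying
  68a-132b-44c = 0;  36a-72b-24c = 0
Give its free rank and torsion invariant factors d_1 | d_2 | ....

rank_ℚ(R)=2; free=3−2=1
SNF(R) diag = [4, 12] → torsion [4, 12]

Answer: M ≅ ℤ^1 ⊕ ℤ/4 ⊕ ℤ/12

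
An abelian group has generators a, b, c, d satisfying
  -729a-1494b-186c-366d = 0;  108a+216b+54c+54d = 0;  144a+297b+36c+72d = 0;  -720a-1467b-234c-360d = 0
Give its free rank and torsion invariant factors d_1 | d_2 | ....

Answer: M ≅ ℤ/3 ⊕ ℤ/9 ⊕ ℤ/18 ⊕ ℤ/54

Derivation:
rank_ℚ(R)=4; free=4−4=0
SNF(R) diag = [3, 9, 18, 54] → torsion [3, 9, 18, 54]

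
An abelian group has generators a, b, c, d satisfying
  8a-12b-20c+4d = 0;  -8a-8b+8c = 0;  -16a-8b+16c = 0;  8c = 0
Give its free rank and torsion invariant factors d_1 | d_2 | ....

rank_ℚ(R)=4; free=4−4=0
SNF(R) diag = [4, 8, 8, 8] → torsion [4, 8, 8, 8]

Answer: M ≅ ℤ/4 ⊕ ℤ/8 ⊕ ℤ/8 ⊕ ℤ/8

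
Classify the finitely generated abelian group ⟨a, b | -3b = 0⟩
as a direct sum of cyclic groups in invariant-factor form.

Answer: M ≅ ℤ^1 ⊕ ℤ/3

Derivation:
rank_ℚ(R)=1; free=2−1=1
SNF(R) diag = [3] → torsion [3]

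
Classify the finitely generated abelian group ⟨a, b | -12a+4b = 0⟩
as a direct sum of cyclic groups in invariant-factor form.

Answer: M ≅ ℤ^1 ⊕ ℤ/4

Derivation:
rank_ℚ(R)=1; free=2−1=1
SNF(R) diag = [4] → torsion [4]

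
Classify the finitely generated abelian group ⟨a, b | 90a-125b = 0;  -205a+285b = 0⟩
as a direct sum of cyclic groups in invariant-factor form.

Answer: M ≅ ℤ/5 ⊕ ℤ/5

Derivation:
rank_ℚ(R)=2; free=2−2=0
SNF(R) diag = [5, 5] → torsion [5, 5]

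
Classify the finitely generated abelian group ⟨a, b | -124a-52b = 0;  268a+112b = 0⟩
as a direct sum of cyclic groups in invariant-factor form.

Answer: M ≅ ℤ/4 ⊕ ℤ/12

Derivation:
rank_ℚ(R)=2; free=2−2=0
SNF(R) diag = [4, 12] → torsion [4, 12]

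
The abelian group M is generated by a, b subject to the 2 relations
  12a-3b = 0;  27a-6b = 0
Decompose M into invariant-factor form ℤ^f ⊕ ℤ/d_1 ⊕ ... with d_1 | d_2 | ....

Answer: M ≅ ℤ/3 ⊕ ℤ/3

Derivation:
rank_ℚ(R)=2; free=2−2=0
SNF(R) diag = [3, 3] → torsion [3, 3]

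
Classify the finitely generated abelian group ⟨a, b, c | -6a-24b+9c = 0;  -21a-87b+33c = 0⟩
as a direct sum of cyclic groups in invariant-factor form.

Answer: M ≅ ℤ^1 ⊕ ℤ/3 ⊕ ℤ/3

Derivation:
rank_ℚ(R)=2; free=3−2=1
SNF(R) diag = [3, 3] → torsion [3, 3]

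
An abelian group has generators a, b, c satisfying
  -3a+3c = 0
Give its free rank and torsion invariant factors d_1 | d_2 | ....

rank_ℚ(R)=1; free=3−1=2
SNF(R) diag = [3] → torsion [3]

Answer: M ≅ ℤ^2 ⊕ ℤ/3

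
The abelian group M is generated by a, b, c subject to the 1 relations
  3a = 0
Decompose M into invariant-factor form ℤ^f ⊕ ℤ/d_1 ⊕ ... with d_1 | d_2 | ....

Answer: M ≅ ℤ^2 ⊕ ℤ/3

Derivation:
rank_ℚ(R)=1; free=3−1=2
SNF(R) diag = [3] → torsion [3]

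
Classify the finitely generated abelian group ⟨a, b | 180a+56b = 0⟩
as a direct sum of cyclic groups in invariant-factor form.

rank_ℚ(R)=1; free=2−1=1
SNF(R) diag = [4] → torsion [4]

Answer: M ≅ ℤ^1 ⊕ ℤ/4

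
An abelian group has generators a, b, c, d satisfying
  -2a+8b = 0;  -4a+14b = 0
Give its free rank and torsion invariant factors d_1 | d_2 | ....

rank_ℚ(R)=2; free=4−2=2
SNF(R) diag = [2, 2] → torsion [2, 2]

Answer: M ≅ ℤ^2 ⊕ ℤ/2 ⊕ ℤ/2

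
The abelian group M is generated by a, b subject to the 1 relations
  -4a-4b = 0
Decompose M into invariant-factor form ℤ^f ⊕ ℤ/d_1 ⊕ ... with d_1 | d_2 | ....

rank_ℚ(R)=1; free=2−1=1
SNF(R) diag = [4] → torsion [4]

Answer: M ≅ ℤ^1 ⊕ ℤ/4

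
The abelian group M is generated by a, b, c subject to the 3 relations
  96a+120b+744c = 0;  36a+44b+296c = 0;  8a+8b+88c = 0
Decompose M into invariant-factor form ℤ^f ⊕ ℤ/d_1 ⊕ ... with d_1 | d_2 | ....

rank_ℚ(R)=3; free=3−3=0
SNF(R) diag = [4, 8, 24] → torsion [4, 8, 24]

Answer: M ≅ ℤ/4 ⊕ ℤ/8 ⊕ ℤ/24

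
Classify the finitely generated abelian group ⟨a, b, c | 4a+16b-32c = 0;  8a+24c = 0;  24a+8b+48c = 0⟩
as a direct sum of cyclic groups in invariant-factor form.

Answer: M ≅ ℤ/4 ⊕ ℤ/8 ⊕ ℤ/8

Derivation:
rank_ℚ(R)=3; free=3−3=0
SNF(R) diag = [4, 8, 8] → torsion [4, 8, 8]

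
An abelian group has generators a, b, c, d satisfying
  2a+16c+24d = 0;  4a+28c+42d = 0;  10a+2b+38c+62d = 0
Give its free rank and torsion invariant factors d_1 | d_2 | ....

rank_ℚ(R)=3; free=4−3=1
SNF(R) diag = [2, 2, 2] → torsion [2, 2, 2]

Answer: M ≅ ℤ^1 ⊕ ℤ/2 ⊕ ℤ/2 ⊕ ℤ/2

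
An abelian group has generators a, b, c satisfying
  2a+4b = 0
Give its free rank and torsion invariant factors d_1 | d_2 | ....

Answer: M ≅ ℤ^2 ⊕ ℤ/2

Derivation:
rank_ℚ(R)=1; free=3−1=2
SNF(R) diag = [2] → torsion [2]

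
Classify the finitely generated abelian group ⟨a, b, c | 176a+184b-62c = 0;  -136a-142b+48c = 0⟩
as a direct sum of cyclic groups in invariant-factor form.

rank_ℚ(R)=2; free=3−2=1
SNF(R) diag = [2, 2] → torsion [2, 2]

Answer: M ≅ ℤ^1 ⊕ ℤ/2 ⊕ ℤ/2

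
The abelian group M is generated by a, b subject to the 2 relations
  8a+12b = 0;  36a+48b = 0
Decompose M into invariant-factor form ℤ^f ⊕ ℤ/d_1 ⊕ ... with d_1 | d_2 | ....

Answer: M ≅ ℤ/4 ⊕ ℤ/12

Derivation:
rank_ℚ(R)=2; free=2−2=0
SNF(R) diag = [4, 12] → torsion [4, 12]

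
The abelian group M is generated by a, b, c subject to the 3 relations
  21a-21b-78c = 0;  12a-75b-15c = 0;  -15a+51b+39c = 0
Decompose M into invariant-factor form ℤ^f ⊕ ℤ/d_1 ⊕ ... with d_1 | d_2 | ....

rank_ℚ(R)=3; free=3−3=0
SNF(R) diag = [3, 9, 9] → torsion [3, 9, 9]

Answer: M ≅ ℤ/3 ⊕ ℤ/9 ⊕ ℤ/9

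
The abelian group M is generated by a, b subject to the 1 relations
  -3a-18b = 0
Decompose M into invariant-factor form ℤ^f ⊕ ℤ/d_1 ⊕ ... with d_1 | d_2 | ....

Answer: M ≅ ℤ^1 ⊕ ℤ/3

Derivation:
rank_ℚ(R)=1; free=2−1=1
SNF(R) diag = [3] → torsion [3]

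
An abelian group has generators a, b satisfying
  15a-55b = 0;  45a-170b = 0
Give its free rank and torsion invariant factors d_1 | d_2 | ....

rank_ℚ(R)=2; free=2−2=0
SNF(R) diag = [5, 15] → torsion [5, 15]

Answer: M ≅ ℤ/5 ⊕ ℤ/15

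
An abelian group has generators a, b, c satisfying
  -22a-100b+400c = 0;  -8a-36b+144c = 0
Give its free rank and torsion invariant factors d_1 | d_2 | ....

Answer: M ≅ ℤ^1 ⊕ ℤ/2 ⊕ ℤ/4

Derivation:
rank_ℚ(R)=2; free=3−2=1
SNF(R) diag = [2, 4] → torsion [2, 4]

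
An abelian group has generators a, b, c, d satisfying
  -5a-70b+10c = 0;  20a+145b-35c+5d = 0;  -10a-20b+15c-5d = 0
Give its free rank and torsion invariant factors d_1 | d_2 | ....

Answer: M ≅ ℤ^1 ⊕ ℤ/5 ⊕ ℤ/5 ⊕ ℤ/15

Derivation:
rank_ℚ(R)=3; free=4−3=1
SNF(R) diag = [5, 5, 15] → torsion [5, 5, 15]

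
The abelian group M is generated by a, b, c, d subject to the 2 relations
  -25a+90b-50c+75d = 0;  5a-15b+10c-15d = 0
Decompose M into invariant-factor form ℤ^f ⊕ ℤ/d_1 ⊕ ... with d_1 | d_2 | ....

Answer: M ≅ ℤ^2 ⊕ ℤ/5 ⊕ ℤ/15

Derivation:
rank_ℚ(R)=2; free=4−2=2
SNF(R) diag = [5, 15] → torsion [5, 15]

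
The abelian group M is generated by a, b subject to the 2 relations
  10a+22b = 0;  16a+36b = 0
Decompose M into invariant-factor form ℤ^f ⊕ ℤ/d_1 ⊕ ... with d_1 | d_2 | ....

rank_ℚ(R)=2; free=2−2=0
SNF(R) diag = [2, 4] → torsion [2, 4]

Answer: M ≅ ℤ/2 ⊕ ℤ/4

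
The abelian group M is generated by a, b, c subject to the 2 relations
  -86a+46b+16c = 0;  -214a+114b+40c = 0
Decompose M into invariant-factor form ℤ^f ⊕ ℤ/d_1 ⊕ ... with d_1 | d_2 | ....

rank_ℚ(R)=2; free=3−2=1
SNF(R) diag = [2, 4] → torsion [2, 4]

Answer: M ≅ ℤ^1 ⊕ ℤ/2 ⊕ ℤ/4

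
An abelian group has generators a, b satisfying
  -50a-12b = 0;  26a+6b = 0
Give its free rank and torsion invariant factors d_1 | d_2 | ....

Answer: M ≅ ℤ/2 ⊕ ℤ/6

Derivation:
rank_ℚ(R)=2; free=2−2=0
SNF(R) diag = [2, 6] → torsion [2, 6]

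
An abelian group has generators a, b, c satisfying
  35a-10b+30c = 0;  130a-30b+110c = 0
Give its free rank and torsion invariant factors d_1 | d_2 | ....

rank_ℚ(R)=2; free=3−2=1
SNF(R) diag = [5, 10] → torsion [5, 10]

Answer: M ≅ ℤ^1 ⊕ ℤ/5 ⊕ ℤ/10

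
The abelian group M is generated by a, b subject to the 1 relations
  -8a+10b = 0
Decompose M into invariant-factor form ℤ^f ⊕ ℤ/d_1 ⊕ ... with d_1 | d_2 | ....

rank_ℚ(R)=1; free=2−1=1
SNF(R) diag = [2] → torsion [2]

Answer: M ≅ ℤ^1 ⊕ ℤ/2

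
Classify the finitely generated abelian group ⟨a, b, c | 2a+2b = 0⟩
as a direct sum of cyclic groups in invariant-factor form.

rank_ℚ(R)=1; free=3−1=2
SNF(R) diag = [2] → torsion [2]

Answer: M ≅ ℤ^2 ⊕ ℤ/2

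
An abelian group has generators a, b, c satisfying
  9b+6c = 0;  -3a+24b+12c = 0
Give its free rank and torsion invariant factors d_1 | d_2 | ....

rank_ℚ(R)=2; free=3−2=1
SNF(R) diag = [3, 3] → torsion [3, 3]

Answer: M ≅ ℤ^1 ⊕ ℤ/3 ⊕ ℤ/3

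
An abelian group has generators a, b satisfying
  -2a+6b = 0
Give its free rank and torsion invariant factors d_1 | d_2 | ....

rank_ℚ(R)=1; free=2−1=1
SNF(R) diag = [2] → torsion [2]

Answer: M ≅ ℤ^1 ⊕ ℤ/2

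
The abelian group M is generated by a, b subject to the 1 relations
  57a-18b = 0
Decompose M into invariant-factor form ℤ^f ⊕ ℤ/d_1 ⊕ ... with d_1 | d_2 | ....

rank_ℚ(R)=1; free=2−1=1
SNF(R) diag = [3] → torsion [3]

Answer: M ≅ ℤ^1 ⊕ ℤ/3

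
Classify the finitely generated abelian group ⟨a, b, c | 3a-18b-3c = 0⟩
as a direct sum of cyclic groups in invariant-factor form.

rank_ℚ(R)=1; free=3−1=2
SNF(R) diag = [3] → torsion [3]

Answer: M ≅ ℤ^2 ⊕ ℤ/3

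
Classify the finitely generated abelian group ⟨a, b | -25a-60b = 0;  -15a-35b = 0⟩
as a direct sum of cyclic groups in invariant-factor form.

rank_ℚ(R)=2; free=2−2=0
SNF(R) diag = [5, 5] → torsion [5, 5]

Answer: M ≅ ℤ/5 ⊕ ℤ/5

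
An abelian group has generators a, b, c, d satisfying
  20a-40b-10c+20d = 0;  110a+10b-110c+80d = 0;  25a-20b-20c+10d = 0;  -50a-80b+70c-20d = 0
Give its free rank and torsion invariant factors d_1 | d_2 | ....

Answer: M ≅ ℤ/5 ⊕ ℤ/10 ⊕ ℤ/30 ⊕ ℤ/60

Derivation:
rank_ℚ(R)=4; free=4−4=0
SNF(R) diag = [5, 10, 30, 60] → torsion [5, 10, 30, 60]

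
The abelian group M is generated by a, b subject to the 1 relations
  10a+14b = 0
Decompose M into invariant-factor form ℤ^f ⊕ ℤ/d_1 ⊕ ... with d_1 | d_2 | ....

Answer: M ≅ ℤ^1 ⊕ ℤ/2

Derivation:
rank_ℚ(R)=1; free=2−1=1
SNF(R) diag = [2] → torsion [2]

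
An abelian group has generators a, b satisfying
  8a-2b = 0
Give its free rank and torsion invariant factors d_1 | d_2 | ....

Answer: M ≅ ℤ^1 ⊕ ℤ/2

Derivation:
rank_ℚ(R)=1; free=2−1=1
SNF(R) diag = [2] → torsion [2]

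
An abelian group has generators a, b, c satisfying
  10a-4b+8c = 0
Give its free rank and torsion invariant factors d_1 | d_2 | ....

Answer: M ≅ ℤ^2 ⊕ ℤ/2

Derivation:
rank_ℚ(R)=1; free=3−1=2
SNF(R) diag = [2] → torsion [2]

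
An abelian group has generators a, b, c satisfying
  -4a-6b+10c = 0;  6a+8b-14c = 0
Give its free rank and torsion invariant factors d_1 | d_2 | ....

Answer: M ≅ ℤ^1 ⊕ ℤ/2 ⊕ ℤ/2

Derivation:
rank_ℚ(R)=2; free=3−2=1
SNF(R) diag = [2, 2] → torsion [2, 2]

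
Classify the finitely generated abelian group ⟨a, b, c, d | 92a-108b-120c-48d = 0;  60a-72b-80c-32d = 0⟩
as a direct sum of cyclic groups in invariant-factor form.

Answer: M ≅ ℤ^2 ⊕ ℤ/4 ⊕ ℤ/4

Derivation:
rank_ℚ(R)=2; free=4−2=2
SNF(R) diag = [4, 4] → torsion [4, 4]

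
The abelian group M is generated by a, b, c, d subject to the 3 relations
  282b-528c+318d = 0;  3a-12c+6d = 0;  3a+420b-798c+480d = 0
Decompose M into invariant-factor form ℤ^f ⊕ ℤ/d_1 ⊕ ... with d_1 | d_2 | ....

Answer: M ≅ ℤ^1 ⊕ ℤ/3 ⊕ ℤ/6 ⊕ ℤ/18

Derivation:
rank_ℚ(R)=3; free=4−3=1
SNF(R) diag = [3, 6, 18] → torsion [3, 6, 18]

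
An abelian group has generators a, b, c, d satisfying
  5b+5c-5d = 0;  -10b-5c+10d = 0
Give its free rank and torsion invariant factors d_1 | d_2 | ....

rank_ℚ(R)=2; free=4−2=2
SNF(R) diag = [5, 5] → torsion [5, 5]

Answer: M ≅ ℤ^2 ⊕ ℤ/5 ⊕ ℤ/5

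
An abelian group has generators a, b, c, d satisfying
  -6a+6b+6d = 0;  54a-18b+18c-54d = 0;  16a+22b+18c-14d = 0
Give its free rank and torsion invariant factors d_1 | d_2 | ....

rank_ℚ(R)=3; free=4−3=1
SNF(R) diag = [2, 6, 18] → torsion [2, 6, 18]

Answer: M ≅ ℤ^1 ⊕ ℤ/2 ⊕ ℤ/6 ⊕ ℤ/18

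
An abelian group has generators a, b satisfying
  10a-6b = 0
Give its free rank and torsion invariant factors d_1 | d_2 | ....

Answer: M ≅ ℤ^1 ⊕ ℤ/2

Derivation:
rank_ℚ(R)=1; free=2−1=1
SNF(R) diag = [2] → torsion [2]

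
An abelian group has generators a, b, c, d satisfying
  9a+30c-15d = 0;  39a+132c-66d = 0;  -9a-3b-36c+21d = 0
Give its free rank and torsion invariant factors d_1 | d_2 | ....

rank_ℚ(R)=3; free=4−3=1
SNF(R) diag = [3, 3, 3] → torsion [3, 3, 3]

Answer: M ≅ ℤ^1 ⊕ ℤ/3 ⊕ ℤ/3 ⊕ ℤ/3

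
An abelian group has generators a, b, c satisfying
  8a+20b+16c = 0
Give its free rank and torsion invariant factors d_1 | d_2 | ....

rank_ℚ(R)=1; free=3−1=2
SNF(R) diag = [4] → torsion [4]

Answer: M ≅ ℤ^2 ⊕ ℤ/4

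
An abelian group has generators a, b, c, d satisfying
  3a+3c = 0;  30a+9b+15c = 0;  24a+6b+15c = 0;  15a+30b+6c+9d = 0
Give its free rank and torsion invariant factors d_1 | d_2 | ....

Answer: M ≅ ℤ/3 ⊕ ℤ/3 ⊕ ℤ/3 ⊕ ℤ/9

Derivation:
rank_ℚ(R)=4; free=4−4=0
SNF(R) diag = [3, 3, 3, 9] → torsion [3, 3, 3, 9]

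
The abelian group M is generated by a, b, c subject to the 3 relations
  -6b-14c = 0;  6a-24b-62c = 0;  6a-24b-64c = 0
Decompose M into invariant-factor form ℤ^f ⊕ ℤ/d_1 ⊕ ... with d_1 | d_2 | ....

rank_ℚ(R)=3; free=3−3=0
SNF(R) diag = [2, 6, 6] → torsion [2, 6, 6]

Answer: M ≅ ℤ/2 ⊕ ℤ/6 ⊕ ℤ/6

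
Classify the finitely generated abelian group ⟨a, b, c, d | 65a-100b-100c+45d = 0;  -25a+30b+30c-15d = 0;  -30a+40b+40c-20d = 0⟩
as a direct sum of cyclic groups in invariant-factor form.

rank_ℚ(R)=3; free=4−3=1
SNF(R) diag = [5, 10, 10] → torsion [5, 10, 10]

Answer: M ≅ ℤ^1 ⊕ ℤ/5 ⊕ ℤ/10 ⊕ ℤ/10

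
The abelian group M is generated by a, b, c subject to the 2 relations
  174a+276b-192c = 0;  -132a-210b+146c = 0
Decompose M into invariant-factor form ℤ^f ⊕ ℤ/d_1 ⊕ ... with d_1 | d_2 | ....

rank_ℚ(R)=2; free=3−2=1
SNF(R) diag = [2, 6] → torsion [2, 6]

Answer: M ≅ ℤ^1 ⊕ ℤ/2 ⊕ ℤ/6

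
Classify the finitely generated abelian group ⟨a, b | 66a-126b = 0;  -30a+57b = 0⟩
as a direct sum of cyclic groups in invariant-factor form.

rank_ℚ(R)=2; free=2−2=0
SNF(R) diag = [3, 6] → torsion [3, 6]

Answer: M ≅ ℤ/3 ⊕ ℤ/6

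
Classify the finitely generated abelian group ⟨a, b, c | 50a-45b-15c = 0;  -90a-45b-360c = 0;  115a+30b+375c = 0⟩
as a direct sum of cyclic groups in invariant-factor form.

rank_ℚ(R)=3; free=3−3=0
SNF(R) diag = [5, 15, 45] → torsion [5, 15, 45]

Answer: M ≅ ℤ/5 ⊕ ℤ/15 ⊕ ℤ/45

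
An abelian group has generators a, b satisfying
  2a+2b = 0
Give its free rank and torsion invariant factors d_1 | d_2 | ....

rank_ℚ(R)=1; free=2−1=1
SNF(R) diag = [2] → torsion [2]

Answer: M ≅ ℤ^1 ⊕ ℤ/2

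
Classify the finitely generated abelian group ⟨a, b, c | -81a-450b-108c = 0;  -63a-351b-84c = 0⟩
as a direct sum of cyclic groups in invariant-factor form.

rank_ℚ(R)=2; free=3−2=1
SNF(R) diag = [3, 9] → torsion [3, 9]

Answer: M ≅ ℤ^1 ⊕ ℤ/3 ⊕ ℤ/9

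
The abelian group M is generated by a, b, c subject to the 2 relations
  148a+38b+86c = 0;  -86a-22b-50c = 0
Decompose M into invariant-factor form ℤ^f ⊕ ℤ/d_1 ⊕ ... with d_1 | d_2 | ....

Answer: M ≅ ℤ^1 ⊕ ℤ/2 ⊕ ℤ/2

Derivation:
rank_ℚ(R)=2; free=3−2=1
SNF(R) diag = [2, 2] → torsion [2, 2]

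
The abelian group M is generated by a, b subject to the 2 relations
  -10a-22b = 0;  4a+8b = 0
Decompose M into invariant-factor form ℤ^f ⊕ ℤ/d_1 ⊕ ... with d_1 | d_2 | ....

Answer: M ≅ ℤ/2 ⊕ ℤ/4

Derivation:
rank_ℚ(R)=2; free=2−2=0
SNF(R) diag = [2, 4] → torsion [2, 4]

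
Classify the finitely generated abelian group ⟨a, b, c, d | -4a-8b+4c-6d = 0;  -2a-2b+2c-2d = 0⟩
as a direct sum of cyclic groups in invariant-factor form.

rank_ℚ(R)=2; free=4−2=2
SNF(R) diag = [2, 2] → torsion [2, 2]

Answer: M ≅ ℤ^2 ⊕ ℤ/2 ⊕ ℤ/2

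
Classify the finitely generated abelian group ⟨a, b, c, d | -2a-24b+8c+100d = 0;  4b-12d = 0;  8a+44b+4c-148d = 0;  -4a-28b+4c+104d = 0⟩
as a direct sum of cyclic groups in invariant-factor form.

rank_ℚ(R)=4; free=4−4=0
SNF(R) diag = [2, 4, 12, 12] → torsion [2, 4, 12, 12]

Answer: M ≅ ℤ/2 ⊕ ℤ/4 ⊕ ℤ/12 ⊕ ℤ/12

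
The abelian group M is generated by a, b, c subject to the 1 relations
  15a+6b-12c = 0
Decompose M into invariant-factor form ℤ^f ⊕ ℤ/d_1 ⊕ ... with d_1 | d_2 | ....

rank_ℚ(R)=1; free=3−1=2
SNF(R) diag = [3] → torsion [3]

Answer: M ≅ ℤ^2 ⊕ ℤ/3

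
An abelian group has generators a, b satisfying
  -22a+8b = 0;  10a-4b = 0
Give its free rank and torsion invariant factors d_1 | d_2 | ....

rank_ℚ(R)=2; free=2−2=0
SNF(R) diag = [2, 4] → torsion [2, 4]

Answer: M ≅ ℤ/2 ⊕ ℤ/4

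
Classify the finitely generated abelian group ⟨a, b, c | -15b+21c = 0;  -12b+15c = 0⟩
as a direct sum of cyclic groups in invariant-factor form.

rank_ℚ(R)=2; free=3−2=1
SNF(R) diag = [3, 9] → torsion [3, 9]

Answer: M ≅ ℤ^1 ⊕ ℤ/3 ⊕ ℤ/9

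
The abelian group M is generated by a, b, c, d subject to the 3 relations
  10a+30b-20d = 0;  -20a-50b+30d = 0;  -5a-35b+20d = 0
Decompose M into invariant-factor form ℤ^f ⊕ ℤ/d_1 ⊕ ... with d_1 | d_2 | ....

rank_ℚ(R)=3; free=4−3=1
SNF(R) diag = [5, 10, 20] → torsion [5, 10, 20]

Answer: M ≅ ℤ^1 ⊕ ℤ/5 ⊕ ℤ/10 ⊕ ℤ/20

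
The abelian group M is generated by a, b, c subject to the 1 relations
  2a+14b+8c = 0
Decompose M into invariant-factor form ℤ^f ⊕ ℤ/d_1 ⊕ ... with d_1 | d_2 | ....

Answer: M ≅ ℤ^2 ⊕ ℤ/2

Derivation:
rank_ℚ(R)=1; free=3−1=2
SNF(R) diag = [2] → torsion [2]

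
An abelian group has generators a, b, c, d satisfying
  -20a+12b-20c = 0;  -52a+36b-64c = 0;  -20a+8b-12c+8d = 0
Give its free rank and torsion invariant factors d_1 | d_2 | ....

rank_ℚ(R)=3; free=4−3=1
SNF(R) diag = [4, 4, 12] → torsion [4, 4, 12]

Answer: M ≅ ℤ^1 ⊕ ℤ/4 ⊕ ℤ/4 ⊕ ℤ/12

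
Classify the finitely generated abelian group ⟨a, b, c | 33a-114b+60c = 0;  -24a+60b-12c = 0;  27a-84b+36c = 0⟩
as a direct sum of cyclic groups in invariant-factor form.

rank_ℚ(R)=3; free=3−3=0
SNF(R) diag = [3, 6, 12] → torsion [3, 6, 12]

Answer: M ≅ ℤ/3 ⊕ ℤ/6 ⊕ ℤ/12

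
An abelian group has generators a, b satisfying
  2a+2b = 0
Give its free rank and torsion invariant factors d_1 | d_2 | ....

rank_ℚ(R)=1; free=2−1=1
SNF(R) diag = [2] → torsion [2]

Answer: M ≅ ℤ^1 ⊕ ℤ/2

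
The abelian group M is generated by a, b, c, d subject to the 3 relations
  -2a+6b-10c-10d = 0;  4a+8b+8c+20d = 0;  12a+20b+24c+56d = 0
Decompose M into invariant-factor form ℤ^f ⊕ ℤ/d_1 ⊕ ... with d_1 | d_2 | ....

rank_ℚ(R)=3; free=4−3=1
SNF(R) diag = [2, 4, 4] → torsion [2, 4, 4]

Answer: M ≅ ℤ^1 ⊕ ℤ/2 ⊕ ℤ/4 ⊕ ℤ/4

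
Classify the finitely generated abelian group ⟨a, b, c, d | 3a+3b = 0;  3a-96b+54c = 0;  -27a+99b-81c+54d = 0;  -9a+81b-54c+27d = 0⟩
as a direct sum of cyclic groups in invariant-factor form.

rank_ℚ(R)=4; free=4−4=0
SNF(R) diag = [3, 9, 27, 27] → torsion [3, 9, 27, 27]

Answer: M ≅ ℤ/3 ⊕ ℤ/9 ⊕ ℤ/27 ⊕ ℤ/27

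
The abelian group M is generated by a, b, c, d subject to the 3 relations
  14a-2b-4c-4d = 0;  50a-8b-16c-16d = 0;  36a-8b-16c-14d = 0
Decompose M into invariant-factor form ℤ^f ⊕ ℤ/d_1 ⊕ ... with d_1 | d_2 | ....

Answer: M ≅ ℤ^1 ⊕ ℤ/2 ⊕ ℤ/2 ⊕ ℤ/6

Derivation:
rank_ℚ(R)=3; free=4−3=1
SNF(R) diag = [2, 2, 6] → torsion [2, 2, 6]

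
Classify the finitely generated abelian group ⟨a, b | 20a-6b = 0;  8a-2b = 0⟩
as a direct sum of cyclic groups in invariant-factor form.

rank_ℚ(R)=2; free=2−2=0
SNF(R) diag = [2, 4] → torsion [2, 4]

Answer: M ≅ ℤ/2 ⊕ ℤ/4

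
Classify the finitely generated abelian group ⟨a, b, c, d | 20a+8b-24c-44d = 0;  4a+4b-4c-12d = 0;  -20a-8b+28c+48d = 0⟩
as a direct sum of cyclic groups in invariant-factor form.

Answer: M ≅ ℤ^1 ⊕ ℤ/4 ⊕ ℤ/4 ⊕ ℤ/4

Derivation:
rank_ℚ(R)=3; free=4−3=1
SNF(R) diag = [4, 4, 4] → torsion [4, 4, 4]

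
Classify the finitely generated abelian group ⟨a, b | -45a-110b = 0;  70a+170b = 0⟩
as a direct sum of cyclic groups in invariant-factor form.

rank_ℚ(R)=2; free=2−2=0
SNF(R) diag = [5, 10] → torsion [5, 10]

Answer: M ≅ ℤ/5 ⊕ ℤ/10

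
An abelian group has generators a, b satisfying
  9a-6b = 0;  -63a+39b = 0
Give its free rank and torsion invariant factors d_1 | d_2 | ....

rank_ℚ(R)=2; free=2−2=0
SNF(R) diag = [3, 9] → torsion [3, 9]

Answer: M ≅ ℤ/3 ⊕ ℤ/9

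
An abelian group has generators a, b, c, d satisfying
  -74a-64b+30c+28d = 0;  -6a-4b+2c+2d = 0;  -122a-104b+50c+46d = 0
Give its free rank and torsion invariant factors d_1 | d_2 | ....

Answer: M ≅ ℤ^1 ⊕ ℤ/2 ⊕ ℤ/2 ⊕ ℤ/4

Derivation:
rank_ℚ(R)=3; free=4−3=1
SNF(R) diag = [2, 2, 4] → torsion [2, 2, 4]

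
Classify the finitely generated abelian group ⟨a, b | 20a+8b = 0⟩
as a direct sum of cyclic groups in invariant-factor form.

Answer: M ≅ ℤ^1 ⊕ ℤ/4

Derivation:
rank_ℚ(R)=1; free=2−1=1
SNF(R) diag = [4] → torsion [4]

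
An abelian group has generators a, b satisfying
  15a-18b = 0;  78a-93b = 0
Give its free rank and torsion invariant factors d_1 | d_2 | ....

Answer: M ≅ ℤ/3 ⊕ ℤ/3

Derivation:
rank_ℚ(R)=2; free=2−2=0
SNF(R) diag = [3, 3] → torsion [3, 3]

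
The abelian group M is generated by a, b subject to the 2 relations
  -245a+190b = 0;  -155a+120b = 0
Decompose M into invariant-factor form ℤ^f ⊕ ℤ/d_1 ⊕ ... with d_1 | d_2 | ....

Answer: M ≅ ℤ/5 ⊕ ℤ/10

Derivation:
rank_ℚ(R)=2; free=2−2=0
SNF(R) diag = [5, 10] → torsion [5, 10]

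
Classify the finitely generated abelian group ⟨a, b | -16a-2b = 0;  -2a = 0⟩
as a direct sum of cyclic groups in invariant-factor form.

rank_ℚ(R)=2; free=2−2=0
SNF(R) diag = [2, 2] → torsion [2, 2]

Answer: M ≅ ℤ/2 ⊕ ℤ/2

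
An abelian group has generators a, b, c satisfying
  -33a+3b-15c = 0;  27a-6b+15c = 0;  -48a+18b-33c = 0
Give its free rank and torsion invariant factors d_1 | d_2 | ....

Answer: M ≅ ℤ/3 ⊕ ℤ/3 ⊕ ℤ/9

Derivation:
rank_ℚ(R)=3; free=3−3=0
SNF(R) diag = [3, 3, 9] → torsion [3, 3, 9]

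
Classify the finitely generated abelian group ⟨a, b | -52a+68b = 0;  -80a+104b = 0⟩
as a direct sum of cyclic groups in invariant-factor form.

Answer: M ≅ ℤ/4 ⊕ ℤ/8

Derivation:
rank_ℚ(R)=2; free=2−2=0
SNF(R) diag = [4, 8] → torsion [4, 8]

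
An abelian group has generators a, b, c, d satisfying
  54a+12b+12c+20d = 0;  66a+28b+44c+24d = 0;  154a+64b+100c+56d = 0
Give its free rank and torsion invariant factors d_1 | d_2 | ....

rank_ℚ(R)=3; free=4−3=1
SNF(R) diag = [2, 4, 4] → torsion [2, 4, 4]

Answer: M ≅ ℤ^1 ⊕ ℤ/2 ⊕ ℤ/4 ⊕ ℤ/4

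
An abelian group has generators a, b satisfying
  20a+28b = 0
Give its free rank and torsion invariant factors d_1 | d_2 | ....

Answer: M ≅ ℤ^1 ⊕ ℤ/4

Derivation:
rank_ℚ(R)=1; free=2−1=1
SNF(R) diag = [4] → torsion [4]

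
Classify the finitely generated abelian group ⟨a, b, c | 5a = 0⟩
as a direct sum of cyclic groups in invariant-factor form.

rank_ℚ(R)=1; free=3−1=2
SNF(R) diag = [5] → torsion [5]

Answer: M ≅ ℤ^2 ⊕ ℤ/5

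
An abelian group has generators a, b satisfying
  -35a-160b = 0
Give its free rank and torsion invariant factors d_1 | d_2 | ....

rank_ℚ(R)=1; free=2−1=1
SNF(R) diag = [5] → torsion [5]

Answer: M ≅ ℤ^1 ⊕ ℤ/5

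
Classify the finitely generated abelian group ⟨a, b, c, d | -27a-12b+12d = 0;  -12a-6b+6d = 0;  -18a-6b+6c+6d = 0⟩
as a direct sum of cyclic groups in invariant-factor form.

Answer: M ≅ ℤ^1 ⊕ ℤ/3 ⊕ ℤ/6 ⊕ ℤ/6

Derivation:
rank_ℚ(R)=3; free=4−3=1
SNF(R) diag = [3, 6, 6] → torsion [3, 6, 6]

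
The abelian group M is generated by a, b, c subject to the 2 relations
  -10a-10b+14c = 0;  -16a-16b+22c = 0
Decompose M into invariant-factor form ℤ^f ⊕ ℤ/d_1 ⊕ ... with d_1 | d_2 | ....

rank_ℚ(R)=2; free=3−2=1
SNF(R) diag = [2, 2] → torsion [2, 2]

Answer: M ≅ ℤ^1 ⊕ ℤ/2 ⊕ ℤ/2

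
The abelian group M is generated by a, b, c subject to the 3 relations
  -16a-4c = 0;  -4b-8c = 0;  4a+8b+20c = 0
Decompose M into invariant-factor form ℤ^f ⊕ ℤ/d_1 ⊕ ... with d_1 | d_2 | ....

Answer: M ≅ ℤ/4 ⊕ ℤ/4 ⊕ ℤ/12

Derivation:
rank_ℚ(R)=3; free=3−3=0
SNF(R) diag = [4, 4, 12] → torsion [4, 4, 12]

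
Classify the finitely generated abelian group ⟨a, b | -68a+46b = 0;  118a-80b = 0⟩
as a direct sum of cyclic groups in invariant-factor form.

rank_ℚ(R)=2; free=2−2=0
SNF(R) diag = [2, 6] → torsion [2, 6]

Answer: M ≅ ℤ/2 ⊕ ℤ/6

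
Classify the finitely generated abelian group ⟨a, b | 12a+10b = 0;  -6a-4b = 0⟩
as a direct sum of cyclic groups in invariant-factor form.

Answer: M ≅ ℤ/2 ⊕ ℤ/6

Derivation:
rank_ℚ(R)=2; free=2−2=0
SNF(R) diag = [2, 6] → torsion [2, 6]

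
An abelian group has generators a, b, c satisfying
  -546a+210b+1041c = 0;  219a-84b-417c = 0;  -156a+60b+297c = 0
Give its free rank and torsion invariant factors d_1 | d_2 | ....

Answer: M ≅ ℤ/3 ⊕ ℤ/3 ⊕ ℤ/6

Derivation:
rank_ℚ(R)=3; free=3−3=0
SNF(R) diag = [3, 3, 6] → torsion [3, 3, 6]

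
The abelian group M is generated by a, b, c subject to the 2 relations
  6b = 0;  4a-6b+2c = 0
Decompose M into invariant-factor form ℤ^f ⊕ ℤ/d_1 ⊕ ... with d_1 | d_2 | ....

Answer: M ≅ ℤ^1 ⊕ ℤ/2 ⊕ ℤ/6

Derivation:
rank_ℚ(R)=2; free=3−2=1
SNF(R) diag = [2, 6] → torsion [2, 6]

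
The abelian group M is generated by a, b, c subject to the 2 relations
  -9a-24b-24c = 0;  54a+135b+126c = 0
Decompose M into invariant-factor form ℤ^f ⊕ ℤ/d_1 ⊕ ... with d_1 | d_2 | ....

rank_ℚ(R)=2; free=3−2=1
SNF(R) diag = [3, 9] → torsion [3, 9]

Answer: M ≅ ℤ^1 ⊕ ℤ/3 ⊕ ℤ/9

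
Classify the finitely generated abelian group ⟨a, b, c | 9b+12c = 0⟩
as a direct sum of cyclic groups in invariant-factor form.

rank_ℚ(R)=1; free=3−1=2
SNF(R) diag = [3] → torsion [3]

Answer: M ≅ ℤ^2 ⊕ ℤ/3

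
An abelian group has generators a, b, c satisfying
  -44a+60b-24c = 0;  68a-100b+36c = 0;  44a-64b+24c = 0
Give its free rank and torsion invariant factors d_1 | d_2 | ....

rank_ℚ(R)=3; free=3−3=0
SNF(R) diag = [4, 4, 12] → torsion [4, 4, 12]

Answer: M ≅ ℤ/4 ⊕ ℤ/4 ⊕ ℤ/12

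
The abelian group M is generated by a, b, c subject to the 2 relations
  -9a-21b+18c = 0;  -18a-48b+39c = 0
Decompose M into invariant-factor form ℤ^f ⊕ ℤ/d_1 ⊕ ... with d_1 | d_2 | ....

Answer: M ≅ ℤ^1 ⊕ ℤ/3 ⊕ ℤ/3

Derivation:
rank_ℚ(R)=2; free=3−2=1
SNF(R) diag = [3, 3] → torsion [3, 3]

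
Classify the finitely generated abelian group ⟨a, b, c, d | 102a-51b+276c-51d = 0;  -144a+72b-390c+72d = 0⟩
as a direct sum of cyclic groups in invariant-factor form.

rank_ℚ(R)=2; free=4−2=2
SNF(R) diag = [3, 6] → torsion [3, 6]

Answer: M ≅ ℤ^2 ⊕ ℤ/3 ⊕ ℤ/6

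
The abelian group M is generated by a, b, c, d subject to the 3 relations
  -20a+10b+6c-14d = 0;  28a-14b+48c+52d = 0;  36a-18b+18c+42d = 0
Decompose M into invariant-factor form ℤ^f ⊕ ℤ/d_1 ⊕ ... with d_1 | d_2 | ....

Answer: M ≅ ℤ^1 ⊕ ℤ/2 ⊕ ℤ/6 ⊕ ℤ/12

Derivation:
rank_ℚ(R)=3; free=4−3=1
SNF(R) diag = [2, 6, 12] → torsion [2, 6, 12]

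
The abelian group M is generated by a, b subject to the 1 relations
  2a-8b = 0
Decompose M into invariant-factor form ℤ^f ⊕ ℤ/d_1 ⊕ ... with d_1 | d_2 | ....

Answer: M ≅ ℤ^1 ⊕ ℤ/2

Derivation:
rank_ℚ(R)=1; free=2−1=1
SNF(R) diag = [2] → torsion [2]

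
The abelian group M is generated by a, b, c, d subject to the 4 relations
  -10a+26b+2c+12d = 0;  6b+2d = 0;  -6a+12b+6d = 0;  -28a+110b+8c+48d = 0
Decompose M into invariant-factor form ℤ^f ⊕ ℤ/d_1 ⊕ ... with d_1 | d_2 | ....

Answer: M ≅ ℤ/2 ⊕ ℤ/2 ⊕ ℤ/6 ⊕ ℤ/6

Derivation:
rank_ℚ(R)=4; free=4−4=0
SNF(R) diag = [2, 2, 6, 6] → torsion [2, 2, 6, 6]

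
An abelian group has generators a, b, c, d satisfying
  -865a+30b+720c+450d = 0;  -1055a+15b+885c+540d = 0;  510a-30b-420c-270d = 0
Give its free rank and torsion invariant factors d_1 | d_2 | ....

rank_ℚ(R)=3; free=4−3=1
SNF(R) diag = [5, 15, 30] → torsion [5, 15, 30]

Answer: M ≅ ℤ^1 ⊕ ℤ/5 ⊕ ℤ/15 ⊕ ℤ/30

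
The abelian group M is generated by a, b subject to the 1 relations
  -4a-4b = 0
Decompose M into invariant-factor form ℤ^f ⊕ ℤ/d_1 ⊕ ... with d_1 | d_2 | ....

rank_ℚ(R)=1; free=2−1=1
SNF(R) diag = [4] → torsion [4]

Answer: M ≅ ℤ^1 ⊕ ℤ/4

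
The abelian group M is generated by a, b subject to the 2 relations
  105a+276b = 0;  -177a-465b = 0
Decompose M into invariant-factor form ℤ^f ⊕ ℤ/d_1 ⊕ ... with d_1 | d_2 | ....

Answer: M ≅ ℤ/3 ⊕ ℤ/9

Derivation:
rank_ℚ(R)=2; free=2−2=0
SNF(R) diag = [3, 9] → torsion [3, 9]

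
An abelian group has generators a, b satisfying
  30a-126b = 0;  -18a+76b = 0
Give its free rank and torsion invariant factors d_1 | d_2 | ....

rank_ℚ(R)=2; free=2−2=0
SNF(R) diag = [2, 6] → torsion [2, 6]

Answer: M ≅ ℤ/2 ⊕ ℤ/6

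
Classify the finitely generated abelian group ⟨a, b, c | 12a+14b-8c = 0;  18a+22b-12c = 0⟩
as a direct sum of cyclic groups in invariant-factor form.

rank_ℚ(R)=2; free=3−2=1
SNF(R) diag = [2, 2] → torsion [2, 2]

Answer: M ≅ ℤ^1 ⊕ ℤ/2 ⊕ ℤ/2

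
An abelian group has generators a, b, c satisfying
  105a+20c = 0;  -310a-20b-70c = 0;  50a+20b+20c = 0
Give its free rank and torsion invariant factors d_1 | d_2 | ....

Answer: M ≅ ℤ/5 ⊕ ℤ/10 ⊕ ℤ/20

Derivation:
rank_ℚ(R)=3; free=3−3=0
SNF(R) diag = [5, 10, 20] → torsion [5, 10, 20]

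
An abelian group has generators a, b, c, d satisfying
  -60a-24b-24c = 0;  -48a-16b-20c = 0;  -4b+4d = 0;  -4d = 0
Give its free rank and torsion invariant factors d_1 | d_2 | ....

Answer: M ≅ ℤ/4 ⊕ ℤ/4 ⊕ ℤ/4 ⊕ ℤ/12

Derivation:
rank_ℚ(R)=4; free=4−4=0
SNF(R) diag = [4, 4, 4, 12] → torsion [4, 4, 4, 12]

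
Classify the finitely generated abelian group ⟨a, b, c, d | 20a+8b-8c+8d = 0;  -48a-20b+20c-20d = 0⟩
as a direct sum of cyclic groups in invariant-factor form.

Answer: M ≅ ℤ^2 ⊕ ℤ/4 ⊕ ℤ/4

Derivation:
rank_ℚ(R)=2; free=4−2=2
SNF(R) diag = [4, 4] → torsion [4, 4]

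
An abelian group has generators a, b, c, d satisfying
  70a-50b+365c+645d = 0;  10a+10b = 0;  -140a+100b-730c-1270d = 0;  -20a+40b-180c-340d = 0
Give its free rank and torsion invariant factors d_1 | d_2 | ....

rank_ℚ(R)=4; free=4−4=0
SNF(R) diag = [5, 10, 20, 60] → torsion [5, 10, 20, 60]

Answer: M ≅ ℤ/5 ⊕ ℤ/10 ⊕ ℤ/20 ⊕ ℤ/60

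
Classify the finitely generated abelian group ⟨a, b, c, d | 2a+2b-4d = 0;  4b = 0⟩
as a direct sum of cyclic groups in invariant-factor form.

rank_ℚ(R)=2; free=4−2=2
SNF(R) diag = [2, 4] → torsion [2, 4]

Answer: M ≅ ℤ^2 ⊕ ℤ/2 ⊕ ℤ/4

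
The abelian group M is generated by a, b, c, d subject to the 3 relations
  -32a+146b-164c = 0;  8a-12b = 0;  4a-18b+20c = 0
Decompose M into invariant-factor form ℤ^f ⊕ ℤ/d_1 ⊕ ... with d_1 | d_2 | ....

rank_ℚ(R)=3; free=4−3=1
SNF(R) diag = [2, 4, 8] → torsion [2, 4, 8]

Answer: M ≅ ℤ^1 ⊕ ℤ/2 ⊕ ℤ/4 ⊕ ℤ/8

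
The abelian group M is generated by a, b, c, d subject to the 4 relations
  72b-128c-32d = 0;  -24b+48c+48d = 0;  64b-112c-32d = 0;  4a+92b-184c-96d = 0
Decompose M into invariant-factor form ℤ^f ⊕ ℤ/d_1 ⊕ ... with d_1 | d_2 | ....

rank_ℚ(R)=4; free=4−4=0
SNF(R) diag = [4, 8, 16, 48] → torsion [4, 8, 16, 48]

Answer: M ≅ ℤ/4 ⊕ ℤ/8 ⊕ ℤ/16 ⊕ ℤ/48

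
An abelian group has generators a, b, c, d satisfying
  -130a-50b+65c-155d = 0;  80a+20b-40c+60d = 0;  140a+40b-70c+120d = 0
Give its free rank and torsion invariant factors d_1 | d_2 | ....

Answer: M ≅ ℤ^1 ⊕ ℤ/5 ⊕ ℤ/10 ⊕ ℤ/20

Derivation:
rank_ℚ(R)=3; free=4−3=1
SNF(R) diag = [5, 10, 20] → torsion [5, 10, 20]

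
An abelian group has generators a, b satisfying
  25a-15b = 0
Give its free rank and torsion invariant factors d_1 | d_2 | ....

rank_ℚ(R)=1; free=2−1=1
SNF(R) diag = [5] → torsion [5]

Answer: M ≅ ℤ^1 ⊕ ℤ/5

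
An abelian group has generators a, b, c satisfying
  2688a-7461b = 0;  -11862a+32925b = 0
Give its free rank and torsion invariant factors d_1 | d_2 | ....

Answer: M ≅ ℤ^1 ⊕ ℤ/3 ⊕ ℤ/6

Derivation:
rank_ℚ(R)=2; free=3−2=1
SNF(R) diag = [3, 6] → torsion [3, 6]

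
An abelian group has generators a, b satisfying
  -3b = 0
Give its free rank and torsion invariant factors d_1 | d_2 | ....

Answer: M ≅ ℤ^1 ⊕ ℤ/3

Derivation:
rank_ℚ(R)=1; free=2−1=1
SNF(R) diag = [3] → torsion [3]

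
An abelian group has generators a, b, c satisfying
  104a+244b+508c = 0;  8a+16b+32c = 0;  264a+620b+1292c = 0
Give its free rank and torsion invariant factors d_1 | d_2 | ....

Answer: M ≅ ℤ/4 ⊕ ℤ/8 ⊕ ℤ/8

Derivation:
rank_ℚ(R)=3; free=3−3=0
SNF(R) diag = [4, 8, 8] → torsion [4, 8, 8]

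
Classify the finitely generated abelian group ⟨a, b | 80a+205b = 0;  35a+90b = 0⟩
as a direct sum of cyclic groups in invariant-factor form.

Answer: M ≅ ℤ/5 ⊕ ℤ/5

Derivation:
rank_ℚ(R)=2; free=2−2=0
SNF(R) diag = [5, 5] → torsion [5, 5]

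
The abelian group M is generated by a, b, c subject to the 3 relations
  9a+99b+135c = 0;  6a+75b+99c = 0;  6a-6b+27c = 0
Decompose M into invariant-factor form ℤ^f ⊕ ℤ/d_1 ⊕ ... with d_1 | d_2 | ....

rank_ℚ(R)=3; free=3−3=0
SNF(R) diag = [3, 9, 27] → torsion [3, 9, 27]

Answer: M ≅ ℤ/3 ⊕ ℤ/9 ⊕ ℤ/27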